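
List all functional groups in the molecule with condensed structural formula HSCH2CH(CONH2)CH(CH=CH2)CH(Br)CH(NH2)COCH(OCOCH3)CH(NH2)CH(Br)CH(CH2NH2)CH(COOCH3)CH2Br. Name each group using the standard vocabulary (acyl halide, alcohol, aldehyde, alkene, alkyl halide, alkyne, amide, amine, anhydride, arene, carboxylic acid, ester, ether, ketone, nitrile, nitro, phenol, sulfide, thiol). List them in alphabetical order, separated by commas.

Reading the structure from left to right:
  HSCH2: –SH on an sp³ carbon → thiol.
  CH(CONH2): pendant –CONH2: carbonyl C bonded to C and N → amide.
  CH(CH=CH2): pendant –CH=CH2: C=C double bond → alkene.
  CH(Br): halogen on an sp³ carbon → alkyl halide.
  CH(NH2): –NH2 on an sp³ carbon with no adjacent C=O → amine.
  CO: –C(=O)– with carbon on both sides → ketone.
  CH(OCOCH3): pendant –OC(=O)CH3: an acyloxy group → ester.
  CH(NH2): –NH2 on an sp³ carbon with no adjacent C=O → amine.
  CH(Br): halogen on an sp³ carbon → alkyl halide.
  CH(CH2NH2): pendant –CH2NH2: N on sp³ C, no adjacent C=O → amine.
  CH(COOCH3): pendant –COOCH3: carbonyl C bonded to C and –OCH3 → ester.
  CH2Br: halogen on an sp³ carbon → alkyl halide.

alkene, alkyl halide, amide, amine, ester, ketone, thiol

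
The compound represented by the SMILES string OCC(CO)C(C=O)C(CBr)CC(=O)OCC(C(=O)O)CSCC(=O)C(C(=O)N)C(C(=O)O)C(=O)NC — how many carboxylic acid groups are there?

2

Reading the structure from left to right:
  HOCH2: HO– on an sp³ carbon → alcohol.
  CH(CH2OH): pendant –CH2OH on an sp³ backbone C → alcohol.
  CH(CHO): pendant –CHO: carbonyl C bonded to C and H → aldehyde.
  CH(CH2Br): pendant –CH2X: halogen on sp³ carbon → alkyl halide.
  CH2COOCH2: –C(=O)–O–C with C on the carbonyl side → ester.
  CH(COOH): pendant –COOH: carbonyl C bonded to C and –OH → carboxylic acid.
  CH2SCH2: C–S–C linkage → sulfide (thioether).
  CO: –C(=O)– with carbon on both sides → ketone.
  CH(CONH2): pendant –CONH2: carbonyl C bonded to C and N → amide.
  CH(COOH): pendant –COOH: carbonyl C bonded to C and –OH → carboxylic acid.
  CONHCH3: –C(=O)NHCH3: carbonyl C bonded to C and to N → amide (the N is not an amine).
Carboxylic acid appears at: CH(COOH), CH(COOH) → 2.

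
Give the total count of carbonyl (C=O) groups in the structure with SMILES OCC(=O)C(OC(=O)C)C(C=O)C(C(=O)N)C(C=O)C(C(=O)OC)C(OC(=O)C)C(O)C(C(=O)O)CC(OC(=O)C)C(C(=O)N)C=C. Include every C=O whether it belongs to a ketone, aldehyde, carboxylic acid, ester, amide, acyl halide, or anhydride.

10

CO: ketone, 1 C=O (running total 1).
CH(OCOCH3): ester, 1 C=O (running total 2).
CH(CHO): aldehyde, 1 C=O (running total 3).
CH(CONH2): amide, 1 C=O (running total 4).
CH(CHO): aldehyde, 1 C=O (running total 5).
CH(COOCH3): ester, 1 C=O (running total 6).
CH(OCOCH3): ester, 1 C=O (running total 7).
CH(COOH): carboxylic acid, 1 C=O (running total 8).
CH(OCOCH3): ester, 1 C=O (running total 9).
CH(CONH2): amide, 1 C=O (running total 10).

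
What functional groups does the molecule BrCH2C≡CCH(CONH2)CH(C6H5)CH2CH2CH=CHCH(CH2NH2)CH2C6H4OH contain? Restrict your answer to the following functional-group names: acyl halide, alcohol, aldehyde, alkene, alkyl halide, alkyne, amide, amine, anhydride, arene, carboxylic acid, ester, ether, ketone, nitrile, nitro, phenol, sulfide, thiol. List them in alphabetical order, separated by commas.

alkene, alkyl halide, alkyne, amide, amine, arene, phenol

halogen on an sp³ carbon → alkyl halide.
C≡C triple bond → alkyne.
pendant –CONH2: carbonyl C bonded to C and N → amide.
pendant –C6H5: benzene ring → arene.
C=C double bond → alkene.
pendant –CH2NH2: N on sp³ C, no adjacent C=O → amine.
–OH attached directly to an aromatic ring → phenol (not alcohol); the ring itself is an arene.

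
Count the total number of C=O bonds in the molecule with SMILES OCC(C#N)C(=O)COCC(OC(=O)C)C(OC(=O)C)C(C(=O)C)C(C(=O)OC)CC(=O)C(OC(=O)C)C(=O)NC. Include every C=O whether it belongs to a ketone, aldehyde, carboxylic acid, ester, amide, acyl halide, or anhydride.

CO: ketone, 1 C=O (running total 1).
CH(OCOCH3): ester, 1 C=O (running total 2).
CH(OCOCH3): ester, 1 C=O (running total 3).
CH(COCH3): ketone, 1 C=O (running total 4).
CH(COOCH3): ester, 1 C=O (running total 5).
CO: ketone, 1 C=O (running total 6).
CH(OCOCH3): ester, 1 C=O (running total 7).
CONHCH3: amide, 1 C=O (running total 8).

8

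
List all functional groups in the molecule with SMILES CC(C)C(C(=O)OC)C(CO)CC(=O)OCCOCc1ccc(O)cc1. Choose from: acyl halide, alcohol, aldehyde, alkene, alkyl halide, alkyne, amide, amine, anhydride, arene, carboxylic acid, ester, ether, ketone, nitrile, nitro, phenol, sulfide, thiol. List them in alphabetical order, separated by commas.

Working along the chain:
  CH(COOCH3): pendant –COOCH3: carbonyl C bonded to C and –OCH3 → ester.
  CH(CH2OH): pendant –CH2OH on an sp³ backbone C → alcohol.
  CH2COOCH2: –C(=O)–O–C with C on the carbonyl side → ester.
  CH2OCH2: C–O–C with sp³ carbons on both sides and no adjacent C=O → ether.
  C6H4OH: –OH attached directly to an aromatic ring → phenol (not alcohol); the ring itself is an arene.

alcohol, arene, ester, ether, phenol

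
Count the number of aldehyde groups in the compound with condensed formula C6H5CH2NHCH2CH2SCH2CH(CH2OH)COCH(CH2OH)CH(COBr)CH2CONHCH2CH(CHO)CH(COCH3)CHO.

2

Working along the chain:
  C6H5: C6H5– phenyl ring → arene.
  CH2NHCH2: C–N–C with sp³ carbons and no adjacent C=O → amine (secondary).
  CH2SCH2: C–S–C linkage → sulfide (thioether).
  CH(CH2OH): pendant –CH2OH on an sp³ backbone C → alcohol.
  CO: –C(=O)– with carbon on both sides → ketone.
  CH(CH2OH): pendant –CH2OH on an sp³ backbone C → alcohol.
  CH(COBr): pendant –C(=O)X: carbonyl C bonded to C and halogen → acyl halide.
  CH2CONHCH2: –C(=O)–N– linkage → amide (the N is not an amine).
  CH(CHO): pendant –CHO: carbonyl C bonded to C and H → aldehyde.
  CH(COCH3): pendant –COCH3: carbonyl C bonded to two carbons → ketone.
  CHO: terminal –CHO: carbonyl C bonded to H and C → aldehyde.
Aldehyde appears at: CH(CHO), CHO → 2.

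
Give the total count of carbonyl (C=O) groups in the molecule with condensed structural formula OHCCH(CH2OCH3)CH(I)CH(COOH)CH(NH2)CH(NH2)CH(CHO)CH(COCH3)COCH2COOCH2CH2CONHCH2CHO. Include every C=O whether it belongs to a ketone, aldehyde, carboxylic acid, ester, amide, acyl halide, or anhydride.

8

OHC: aldehyde, 1 C=O (running total 1).
CH(COOH): carboxylic acid, 1 C=O (running total 2).
CH(CHO): aldehyde, 1 C=O (running total 3).
CH(COCH3): ketone, 1 C=O (running total 4).
CO: ketone, 1 C=O (running total 5).
CH2COOCH2: ester, 1 C=O (running total 6).
CH2CONHCH2: amide, 1 C=O (running total 7).
CHO: aldehyde, 1 C=O (running total 8).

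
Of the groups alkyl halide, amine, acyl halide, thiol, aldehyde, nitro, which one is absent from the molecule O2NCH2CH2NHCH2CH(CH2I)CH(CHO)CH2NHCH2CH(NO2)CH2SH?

acyl halide

amine: present (CH2NHCH2 — C–N–C with sp³ carbons and no adjacent C=O → amine (secondary)).
aldehyde: present (CH(CHO) — pendant –CHO: carbonyl C bonded to C and H → aldehyde).
nitro: present (O2NCH2 — –NO2 on carbon → nitro group).
thiol: present (CH2SH — –SH on an sp³ carbon → thiol).
alkyl halide: present (CH(CH2I) — pendant –CH2X: halogen on sp³ carbon → alkyl halide).
acyl halide: no segment matches this pattern.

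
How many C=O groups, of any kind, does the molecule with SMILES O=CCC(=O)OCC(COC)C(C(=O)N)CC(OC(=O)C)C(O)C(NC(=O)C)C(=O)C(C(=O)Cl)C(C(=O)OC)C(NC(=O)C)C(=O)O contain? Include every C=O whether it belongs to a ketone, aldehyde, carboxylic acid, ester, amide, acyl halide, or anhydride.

OHC: aldehyde, 1 C=O (running total 1).
CH2COOCH2: ester, 1 C=O (running total 2).
CH(CONH2): amide, 1 C=O (running total 3).
CH(OCOCH3): ester, 1 C=O (running total 4).
CH(NHCOCH3): amide, 1 C=O (running total 5).
CO: ketone, 1 C=O (running total 6).
CH(COCl): acyl halide, 1 C=O (running total 7).
CH(COOCH3): ester, 1 C=O (running total 8).
CH(NHCOCH3): amide, 1 C=O (running total 9).
COOH: carboxylic acid, 1 C=O (running total 10).

10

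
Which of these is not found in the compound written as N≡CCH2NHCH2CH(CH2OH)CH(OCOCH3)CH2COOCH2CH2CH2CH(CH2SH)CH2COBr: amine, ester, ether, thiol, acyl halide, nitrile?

ether

amine: present (CH2NHCH2 — C–N–C with sp³ carbons and no adjacent C=O → amine (secondary)).
thiol: present (CH(CH2SH) — pendant –CH2SH → thiol).
nitrile: present (N≡C — N≡C–: carbon triple-bonded to nitrogen → nitrile).
acyl halide: present (COBr — –C(=O)Br: carbonyl C bonded to C and to a halogen → acyl halide (not alkyl halide)).
ester: present (CH(OCOCH3) — pendant –OC(=O)CH3: an acyloxy group → ester).
ether: absent. In each of CH(OCOCH3) and CH2COOCH2, the C–O–C oxygen is adjacent to a C=O, so it belongs to an ester, not an ether.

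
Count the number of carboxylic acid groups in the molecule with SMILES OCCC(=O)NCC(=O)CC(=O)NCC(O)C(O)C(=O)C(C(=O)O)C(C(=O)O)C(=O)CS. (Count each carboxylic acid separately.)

HO– on an sp³ carbon → alcohol.
–C(=O)–N– linkage → amide (the N is not an amine).
–C(=O)– with carbon on both sides → ketone.
–C(=O)–N– linkage → amide (the N is not an amine).
–OH on an sp³ carbon → alcohol (secondary).
–OH on an sp³ carbon → alcohol (secondary).
–C(=O)– with carbon on both sides → ketone.
pendant –COOH: carbonyl C bonded to C and –OH → carboxylic acid.
pendant –COOH: carbonyl C bonded to C and –OH → carboxylic acid.
–C(=O)– with carbon on both sides → ketone.
–SH on an sp³ carbon → thiol.
Carboxylic acid appears at: CH(COOH), CH(COOH) → 2.

2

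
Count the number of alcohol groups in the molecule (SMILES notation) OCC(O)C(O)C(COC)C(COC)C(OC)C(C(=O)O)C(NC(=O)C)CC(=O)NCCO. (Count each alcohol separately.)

HO– on an sp³ carbon → alcohol.
–OH on an sp³ carbon → alcohol (secondary).
–OH on an sp³ carbon → alcohol (secondary).
pendant –CH2OCH3: C–O–C linkage → ether.
pendant –CH2OCH3: C–O–C linkage → ether.
pendant –OCH3: C–O–C with sp³ C, no adjacent C=O → ether.
pendant –COOH: carbonyl C bonded to C and –OH → carboxylic acid.
pendant –NHC(=O)CH3: N bonded to a carbonyl → amide (not amine).
–C(=O)–N– linkage → amide (the N is not an amine).
–OH on an sp³ carbon → alcohol.
Alcohol appears at: HOCH2, CH(OH), CH(OH), CH2OH → 4.

4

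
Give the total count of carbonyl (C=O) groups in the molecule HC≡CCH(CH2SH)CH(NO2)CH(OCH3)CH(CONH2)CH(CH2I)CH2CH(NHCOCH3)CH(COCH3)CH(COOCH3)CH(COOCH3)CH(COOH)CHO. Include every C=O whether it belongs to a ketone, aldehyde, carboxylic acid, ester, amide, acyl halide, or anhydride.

CH(CONH2): amide, 1 C=O (running total 1).
CH(NHCOCH3): amide, 1 C=O (running total 2).
CH(COCH3): ketone, 1 C=O (running total 3).
CH(COOCH3): ester, 1 C=O (running total 4).
CH(COOCH3): ester, 1 C=O (running total 5).
CH(COOH): carboxylic acid, 1 C=O (running total 6).
CHO: aldehyde, 1 C=O (running total 7).

7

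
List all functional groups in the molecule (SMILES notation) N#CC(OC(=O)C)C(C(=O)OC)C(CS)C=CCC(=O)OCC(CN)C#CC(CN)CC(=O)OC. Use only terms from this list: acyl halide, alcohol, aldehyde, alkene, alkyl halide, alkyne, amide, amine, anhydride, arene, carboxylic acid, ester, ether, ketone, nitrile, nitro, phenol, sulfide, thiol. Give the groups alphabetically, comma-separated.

alkene, alkyne, amine, ester, nitrile, thiol

Reading the structure from left to right:
  N≡C: N≡C–: carbon triple-bonded to nitrogen → nitrile.
  CH(OCOCH3): pendant –OC(=O)CH3: an acyloxy group → ester.
  CH(COOCH3): pendant –COOCH3: carbonyl C bonded to C and –OCH3 → ester.
  CH(CH2SH): pendant –CH2SH → thiol.
  CH=CH: C=C double bond → alkene.
  CH2COOCH2: –C(=O)–O–C with C on the carbonyl side → ester.
  CH(CH2NH2): pendant –CH2NH2: N on sp³ C, no adjacent C=O → amine.
  C≡C: C≡C triple bond → alkyne.
  CH(CH2NH2): pendant –CH2NH2: N on sp³ C, no adjacent C=O → amine.
  COOCH3: –C(=O)OCH3: carbonyl C bonded to C and to –OCH3 → ester (not ketone + ether).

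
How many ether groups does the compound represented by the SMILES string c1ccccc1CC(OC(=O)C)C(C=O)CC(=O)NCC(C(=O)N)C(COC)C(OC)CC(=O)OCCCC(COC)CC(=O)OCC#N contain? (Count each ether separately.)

Taking each segment in turn:
  C6H5: C6H5– phenyl ring → arene.
  CH(OCOCH3): pendant –OC(=O)CH3: an acyloxy group → ester.
  CH(CHO): pendant –CHO: carbonyl C bonded to C and H → aldehyde.
  CH2CONHCH2: –C(=O)–N– linkage → amide (the N is not an amine).
  CH(CONH2): pendant –CONH2: carbonyl C bonded to C and N → amide.
  CH(CH2OCH3): pendant –CH2OCH3: C–O–C linkage → ether.
  CH(OCH3): pendant –OCH3: C–O–C with sp³ C, no adjacent C=O → ether.
  CH2COOCH2: –C(=O)–O–C with C on the carbonyl side → ester.
  CH(CH2OCH3): pendant –CH2OCH3: C–O–C linkage → ether.
  CH2COOCH2: –C(=O)–O–C with C on the carbonyl side → ester.
  CN: –C≡N: carbon triple-bonded to nitrogen → nitrile.
Ether appears at: CH(CH2OCH3), CH(OCH3), CH(CH2OCH3) → 3.

3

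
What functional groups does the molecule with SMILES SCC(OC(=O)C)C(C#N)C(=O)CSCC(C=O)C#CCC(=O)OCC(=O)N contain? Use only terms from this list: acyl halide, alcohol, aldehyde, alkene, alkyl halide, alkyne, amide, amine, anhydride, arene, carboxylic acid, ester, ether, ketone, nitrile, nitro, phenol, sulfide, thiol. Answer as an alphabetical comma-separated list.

Reading the structure from left to right:
  HSCH2: –SH on an sp³ carbon → thiol.
  CH(OCOCH3): pendant –OC(=O)CH3: an acyloxy group → ester.
  CH(CN): pendant –C≡N: nitrile.
  CO: –C(=O)– with carbon on both sides → ketone.
  CH2SCH2: C–S–C linkage → sulfide (thioether).
  CH(CHO): pendant –CHO: carbonyl C bonded to C and H → aldehyde.
  C≡C: C≡C triple bond → alkyne.
  CH2COOCH2: –C(=O)–O–C with C on the carbonyl side → ester.
  CONH2: –C(=O)NH2: carbonyl C bonded to C and to N → amide (the N is not a separate amine).

aldehyde, alkyne, amide, ester, ketone, nitrile, sulfide, thiol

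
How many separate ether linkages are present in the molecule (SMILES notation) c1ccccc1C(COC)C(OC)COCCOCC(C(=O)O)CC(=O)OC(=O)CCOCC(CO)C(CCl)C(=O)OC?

5

C6H5– phenyl ring → arene.
pendant –CH2OCH3: C–O–C linkage → ether.
pendant –OCH3: C–O–C with sp³ C, no adjacent C=O → ether.
C–O–C with sp³ carbons on both sides and no adjacent C=O → ether.
C–O–C with sp³ carbons on both sides and no adjacent C=O → ether.
pendant –COOH: carbonyl C bonded to C and –OH → carboxylic acid.
two acyl groups sharing one oxygen, –C(=O)–O–C(=O)– → anhydride.
C–O–C with sp³ carbons on both sides and no adjacent C=O → ether.
pendant –CH2OH on an sp³ backbone C → alcohol.
pendant –CH2X: halogen on sp³ carbon → alkyl halide.
–C(=O)OCH3: carbonyl C bonded to C and to –OCH3 → ester (not ketone + ether).
Ether appears at: CH(CH2OCH3), CH(OCH3), CH2OCH2, CH2OCH2, CH2OCH2 → 5.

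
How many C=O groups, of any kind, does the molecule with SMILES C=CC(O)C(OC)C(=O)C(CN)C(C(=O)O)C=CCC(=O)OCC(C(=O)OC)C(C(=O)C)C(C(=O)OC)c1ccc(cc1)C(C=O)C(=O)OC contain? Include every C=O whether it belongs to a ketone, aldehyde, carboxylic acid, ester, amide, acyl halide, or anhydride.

8

CO: ketone, 1 C=O (running total 1).
CH(COOH): carboxylic acid, 1 C=O (running total 2).
CH2COOCH2: ester, 1 C=O (running total 3).
CH(COOCH3): ester, 1 C=O (running total 4).
CH(COCH3): ketone, 1 C=O (running total 5).
CH(COOCH3): ester, 1 C=O (running total 6).
CH(CHO): aldehyde, 1 C=O (running total 7).
COOCH3: ester, 1 C=O (running total 8).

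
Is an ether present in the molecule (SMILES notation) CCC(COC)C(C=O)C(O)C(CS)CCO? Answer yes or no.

yes

pendant –CH2OCH3: C–O–C linkage → ether.
pendant –CHO: carbonyl C bonded to C and H → aldehyde.
–OH on an sp³ carbon → alcohol (secondary).
pendant –CH2SH → thiol.
–OH on an sp³ carbon → alcohol.
The CH(CH2OCH3) segment supplies the ether: pendant –CH2OCH3: C–O–C linkage → ether.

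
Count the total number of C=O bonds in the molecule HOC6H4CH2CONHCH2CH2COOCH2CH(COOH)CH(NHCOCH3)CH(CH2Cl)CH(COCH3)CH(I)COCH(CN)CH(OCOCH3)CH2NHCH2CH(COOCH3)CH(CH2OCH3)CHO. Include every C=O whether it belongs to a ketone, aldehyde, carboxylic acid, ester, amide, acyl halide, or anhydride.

9

CH2CONHCH2: amide, 1 C=O (running total 1).
CH2COOCH2: ester, 1 C=O (running total 2).
CH(COOH): carboxylic acid, 1 C=O (running total 3).
CH(NHCOCH3): amide, 1 C=O (running total 4).
CH(COCH3): ketone, 1 C=O (running total 5).
CO: ketone, 1 C=O (running total 6).
CH(OCOCH3): ester, 1 C=O (running total 7).
CH(COOCH3): ester, 1 C=O (running total 8).
CHO: aldehyde, 1 C=O (running total 9).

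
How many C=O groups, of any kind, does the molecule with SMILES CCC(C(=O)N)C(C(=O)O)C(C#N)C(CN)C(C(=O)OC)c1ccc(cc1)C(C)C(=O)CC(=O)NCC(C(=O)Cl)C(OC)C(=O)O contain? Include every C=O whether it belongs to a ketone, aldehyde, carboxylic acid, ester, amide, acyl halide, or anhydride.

7

CH(CONH2): amide, 1 C=O (running total 1).
CH(COOH): carboxylic acid, 1 C=O (running total 2).
CH(COOCH3): ester, 1 C=O (running total 3).
CO: ketone, 1 C=O (running total 4).
CH2CONHCH2: amide, 1 C=O (running total 5).
CH(COCl): acyl halide, 1 C=O (running total 6).
COOH: carboxylic acid, 1 C=O (running total 7).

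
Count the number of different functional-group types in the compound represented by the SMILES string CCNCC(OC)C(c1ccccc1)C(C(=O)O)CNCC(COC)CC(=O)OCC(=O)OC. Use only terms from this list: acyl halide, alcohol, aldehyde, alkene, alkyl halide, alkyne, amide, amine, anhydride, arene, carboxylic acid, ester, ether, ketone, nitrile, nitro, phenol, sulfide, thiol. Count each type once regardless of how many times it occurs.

5

Taking each segment in turn:
  CH2NHCH2: C–N–C with sp³ carbons and no adjacent C=O → amine (secondary).
  CH(OCH3): pendant –OCH3: C–O–C with sp³ C, no adjacent C=O → ether.
  CH(C6H5): pendant –C6H5: benzene ring → arene.
  CH(COOH): pendant –COOH: carbonyl C bonded to C and –OH → carboxylic acid.
  CH2NHCH2: C–N–C with sp³ carbons and no adjacent C=O → amine (secondary).
  CH(CH2OCH3): pendant –CH2OCH3: C–O–C linkage → ether.
  CH2COOCH2: –C(=O)–O–C with C on the carbonyl side → ester.
  COOCH3: –C(=O)OCH3: carbonyl C bonded to C and to –OCH3 → ester (not ketone + ether).
Distinct types present: amine, arene, carboxylic acid, ester, ether.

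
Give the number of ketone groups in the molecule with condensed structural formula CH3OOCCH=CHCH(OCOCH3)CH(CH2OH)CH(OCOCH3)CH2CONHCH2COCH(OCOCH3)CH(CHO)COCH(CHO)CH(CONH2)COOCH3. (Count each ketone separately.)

CH3O–C(=O)–: carbonyl C bonded to C and to –OCH3 → ester (not ketone + ether).
C=C double bond → alkene.
pendant –OC(=O)CH3: an acyloxy group → ester.
pendant –CH2OH on an sp³ backbone C → alcohol.
pendant –OC(=O)CH3: an acyloxy group → ester.
–C(=O)–N– linkage → amide (the N is not an amine).
–C(=O)– with carbon on both sides → ketone.
pendant –OC(=O)CH3: an acyloxy group → ester.
pendant –CHO: carbonyl C bonded to C and H → aldehyde.
–C(=O)– with carbon on both sides → ketone.
pendant –CHO: carbonyl C bonded to C and H → aldehyde.
pendant –CONH2: carbonyl C bonded to C and N → amide.
–C(=O)OCH3: carbonyl C bonded to C and to –OCH3 → ester (not ketone + ether).
Ketone appears at: CO, CO → 2.

2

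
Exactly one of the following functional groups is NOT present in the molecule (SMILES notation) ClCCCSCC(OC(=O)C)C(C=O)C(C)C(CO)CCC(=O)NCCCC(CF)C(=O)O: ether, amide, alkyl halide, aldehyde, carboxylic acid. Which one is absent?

carboxylic acid: present (COOH — –COOH: carbonyl C bonded to –OH and C → carboxylic acid (the –OH is not a separate alcohol)).
alkyl halide: present (ClCH2 — halogen on an sp³ carbon → alkyl halide).
aldehyde: present (CH(CHO) — pendant –CHO: carbonyl C bonded to C and H → aldehyde).
amide: present (CH2CONHCH2 — –C(=O)–N– linkage → amide (the N is not an amine)).
ether: absent. In CH(OCOCH3), the C–O–C oxygen is adjacent to a C=O, so it belongs to an ester, not an ether.

ether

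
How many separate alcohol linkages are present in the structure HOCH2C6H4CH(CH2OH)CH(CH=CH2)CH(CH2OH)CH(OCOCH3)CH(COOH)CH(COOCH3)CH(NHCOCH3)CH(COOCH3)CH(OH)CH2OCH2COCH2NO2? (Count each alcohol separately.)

4

Working along the chain:
  HOCH2: HO– on an sp³ carbon → alcohol.
  C6H4: para-disubstituted benzene ring → arene.
  CH(CH2OH): pendant –CH2OH on an sp³ backbone C → alcohol.
  CH(CH=CH2): pendant –CH=CH2: C=C double bond → alkene.
  CH(CH2OH): pendant –CH2OH on an sp³ backbone C → alcohol.
  CH(OCOCH3): pendant –OC(=O)CH3: an acyloxy group → ester.
  CH(COOH): pendant –COOH: carbonyl C bonded to C and –OH → carboxylic acid.
  CH(COOCH3): pendant –COOCH3: carbonyl C bonded to C and –OCH3 → ester.
  CH(NHCOCH3): pendant –NHC(=O)CH3: N bonded to a carbonyl → amide (not amine).
  CH(COOCH3): pendant –COOCH3: carbonyl C bonded to C and –OCH3 → ester.
  CH(OH): –OH on an sp³ carbon → alcohol (secondary).
  CH2OCH2: C–O–C with sp³ carbons on both sides and no adjacent C=O → ether.
  CO: –C(=O)– with carbon on both sides → ketone.
  CH2NO2: –NO2 on carbon → nitro group.
Alcohol appears at: HOCH2, CH(CH2OH), CH(CH2OH), CH(OH) → 4.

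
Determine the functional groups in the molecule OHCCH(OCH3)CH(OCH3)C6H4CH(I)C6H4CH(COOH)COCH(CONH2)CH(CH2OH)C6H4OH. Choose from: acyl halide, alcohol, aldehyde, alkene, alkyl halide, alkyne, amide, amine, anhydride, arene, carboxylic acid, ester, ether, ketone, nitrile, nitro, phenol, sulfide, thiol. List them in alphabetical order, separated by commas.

alcohol, aldehyde, alkyl halide, amide, arene, carboxylic acid, ether, ketone, phenol

Taking each segment in turn:
  OHC: terminal –CHO: carbonyl C bonded to H and C → aldehyde.
  CH(OCH3): pendant –OCH3: C–O–C with sp³ C, no adjacent C=O → ether.
  CH(OCH3): pendant –OCH3: C–O–C with sp³ C, no adjacent C=O → ether.
  C6H4: para-disubstituted benzene ring → arene.
  CH(I): halogen on an sp³ carbon → alkyl halide.
  C6H4: para-disubstituted benzene ring → arene.
  CH(COOH): pendant –COOH: carbonyl C bonded to C and –OH → carboxylic acid.
  CO: –C(=O)– with carbon on both sides → ketone.
  CH(CONH2): pendant –CONH2: carbonyl C bonded to C and N → amide.
  CH(CH2OH): pendant –CH2OH on an sp³ backbone C → alcohol.
  C6H4OH: –OH attached directly to an aromatic ring → phenol (not alcohol); the ring itself is an arene.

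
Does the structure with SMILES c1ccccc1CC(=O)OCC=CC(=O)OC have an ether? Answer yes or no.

no

Reading the structure from left to right:
  C6H5: C6H5– phenyl ring → arene.
  CH2COOCH2: –C(=O)–O–C with C on the carbonyl side → ester.
  CH=CH: C=C double bond → alkene.
  COOCH3: –C(=O)OCH3: carbonyl C bonded to C and to –OCH3 → ester (not ketone + ether).
In each of CH2COOCH2 and COOCH3, the C–O–C oxygen is adjacent to a C=O, so it belongs to an ester, not an ether.
The groups actually present are: alkene, arene, ester.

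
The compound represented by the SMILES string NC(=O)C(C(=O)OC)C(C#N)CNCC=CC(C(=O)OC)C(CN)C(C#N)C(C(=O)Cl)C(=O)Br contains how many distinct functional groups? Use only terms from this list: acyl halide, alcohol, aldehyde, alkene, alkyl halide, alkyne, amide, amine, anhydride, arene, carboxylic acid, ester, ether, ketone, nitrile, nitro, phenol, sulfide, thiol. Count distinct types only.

6

–C(=O)NH2: carbonyl C bonded to C and to N → amide (the N is not a separate amine).
pendant –COOCH3: carbonyl C bonded to C and –OCH3 → ester.
pendant –C≡N: nitrile.
C–N–C with sp³ carbons and no adjacent C=O → amine (secondary).
C=C double bond → alkene.
pendant –COOCH3: carbonyl C bonded to C and –OCH3 → ester.
pendant –CH2NH2: N on sp³ C, no adjacent C=O → amine.
pendant –C≡N: nitrile.
pendant –C(=O)X: carbonyl C bonded to C and halogen → acyl halide.
–C(=O)Br: carbonyl C bonded to C and to a halogen → acyl halide (not alkyl halide).
Distinct types present: acyl halide, alkene, amide, amine, ester, nitrile.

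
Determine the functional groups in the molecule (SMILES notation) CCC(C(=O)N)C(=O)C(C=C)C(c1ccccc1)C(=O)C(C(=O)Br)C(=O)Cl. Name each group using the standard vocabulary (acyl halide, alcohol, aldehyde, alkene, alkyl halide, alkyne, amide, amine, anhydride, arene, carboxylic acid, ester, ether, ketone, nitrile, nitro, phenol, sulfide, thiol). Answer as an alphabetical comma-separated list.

Reading the structure from left to right:
  CH(CONH2): pendant –CONH2: carbonyl C bonded to C and N → amide.
  CO: –C(=O)– with carbon on both sides → ketone.
  CH(CH=CH2): pendant –CH=CH2: C=C double bond → alkene.
  CH(C6H5): pendant –C6H5: benzene ring → arene.
  CO: –C(=O)– with carbon on both sides → ketone.
  CH(COBr): pendant –C(=O)X: carbonyl C bonded to C and halogen → acyl halide.
  COCl: –C(=O)Cl: carbonyl C bonded to C and to a halogen → acyl halide (not alkyl halide).

acyl halide, alkene, amide, arene, ketone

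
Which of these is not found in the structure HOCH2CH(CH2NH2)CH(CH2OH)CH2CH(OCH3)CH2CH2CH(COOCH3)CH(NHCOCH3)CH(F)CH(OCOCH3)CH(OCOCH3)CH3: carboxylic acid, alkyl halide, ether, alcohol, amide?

ether: present (CH(OCH3) — pendant –OCH3: C–O–C with sp³ C, no adjacent C=O → ether).
amide: present (CH(NHCOCH3) — pendant –NHC(=O)CH3: N bonded to a carbonyl → amide (not amine)).
alkyl halide: present (CH(F) — halogen on an sp³ carbon → alkyl halide).
alcohol: present (HOCH2 — HO– on an sp³ carbon → alcohol).
carboxylic acid: absent. In each of CH(COOCH3) and CH(OCOCH3), the acyl oxygen is bonded to carbon (–O–C), not to H, so this is an ester. In CH(NHCOCH3), the carbonyl is bonded to nitrogen, not to –OH; that is an amide.

carboxylic acid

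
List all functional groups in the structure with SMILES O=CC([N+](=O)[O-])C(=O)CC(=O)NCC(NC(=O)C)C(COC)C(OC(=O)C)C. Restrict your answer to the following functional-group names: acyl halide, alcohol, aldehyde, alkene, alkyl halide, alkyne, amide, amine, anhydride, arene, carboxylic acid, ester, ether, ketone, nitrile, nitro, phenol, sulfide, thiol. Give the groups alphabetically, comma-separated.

terminal –CHO: carbonyl C bonded to H and C → aldehyde.
–NO2 on an sp³ carbon → nitro (the N=O is not a carbonyl).
–C(=O)– with carbon on both sides → ketone.
–C(=O)–N– linkage → amide (the N is not an amine).
pendant –NHC(=O)CH3: N bonded to a carbonyl → amide (not amine).
pendant –CH2OCH3: C–O–C linkage → ether.
pendant –OC(=O)CH3: an acyloxy group → ester.

aldehyde, amide, ester, ether, ketone, nitro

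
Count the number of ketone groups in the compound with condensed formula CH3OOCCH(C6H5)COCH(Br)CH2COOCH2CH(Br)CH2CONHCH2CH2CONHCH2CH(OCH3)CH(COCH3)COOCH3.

2

Working along the chain:
  CH3OOC: CH3O–C(=O)–: carbonyl C bonded to C and to –OCH3 → ester (not ketone + ether).
  CH(C6H5): pendant –C6H5: benzene ring → arene.
  CO: –C(=O)– with carbon on both sides → ketone.
  CH(Br): halogen on an sp³ carbon → alkyl halide.
  CH2COOCH2: –C(=O)–O–C with C on the carbonyl side → ester.
  CH(Br): halogen on an sp³ carbon → alkyl halide.
  CH2CONHCH2: –C(=O)–N– linkage → amide (the N is not an amine).
  CH2CONHCH2: –C(=O)–N– linkage → amide (the N is not an amine).
  CH(OCH3): pendant –OCH3: C–O–C with sp³ C, no adjacent C=O → ether.
  CH(COCH3): pendant –COCH3: carbonyl C bonded to two carbons → ketone.
  COOCH3: –C(=O)OCH3: carbonyl C bonded to C and to –OCH3 → ester (not ketone + ether).
Ketone appears at: CO, CH(COCH3) → 2.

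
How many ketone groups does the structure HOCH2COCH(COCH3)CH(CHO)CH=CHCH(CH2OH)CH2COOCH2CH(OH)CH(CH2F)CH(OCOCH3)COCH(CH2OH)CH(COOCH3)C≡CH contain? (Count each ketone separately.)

3

HO– on an sp³ carbon → alcohol.
–C(=O)– with carbon on both sides → ketone.
pendant –COCH3: carbonyl C bonded to two carbons → ketone.
pendant –CHO: carbonyl C bonded to C and H → aldehyde.
C=C double bond → alkene.
pendant –CH2OH on an sp³ backbone C → alcohol.
–C(=O)–O–C with C on the carbonyl side → ester.
–OH on an sp³ carbon → alcohol (secondary).
pendant –CH2X: halogen on sp³ carbon → alkyl halide.
pendant –OC(=O)CH3: an acyloxy group → ester.
–C(=O)– with carbon on both sides → ketone.
pendant –CH2OH on an sp³ backbone C → alcohol.
pendant –COOCH3: carbonyl C bonded to C and –OCH3 → ester.
C≡C triple bond → alkyne.
Ketone appears at: CO, CH(COCH3), CO → 3.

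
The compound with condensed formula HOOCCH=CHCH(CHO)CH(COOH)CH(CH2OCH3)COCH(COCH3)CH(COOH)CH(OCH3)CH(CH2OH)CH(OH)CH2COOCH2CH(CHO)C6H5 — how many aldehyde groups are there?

–COOH: carbonyl C bonded to –OH and C → carboxylic acid (the –OH is not a separate alcohol).
C=C double bond → alkene.
pendant –CHO: carbonyl C bonded to C and H → aldehyde.
pendant –COOH: carbonyl C bonded to C and –OH → carboxylic acid.
pendant –CH2OCH3: C–O–C linkage → ether.
–C(=O)– with carbon on both sides → ketone.
pendant –COCH3: carbonyl C bonded to two carbons → ketone.
pendant –COOH: carbonyl C bonded to C and –OH → carboxylic acid.
pendant –OCH3: C–O–C with sp³ C, no adjacent C=O → ether.
pendant –CH2OH on an sp³ backbone C → alcohol.
–OH on an sp³ carbon → alcohol (secondary).
–C(=O)–O–C with C on the carbonyl side → ester.
pendant –CHO: carbonyl C bonded to C and H → aldehyde.
–C6H5 phenyl ring → arene.
Aldehyde appears at: CH(CHO), CH(CHO) → 2.

2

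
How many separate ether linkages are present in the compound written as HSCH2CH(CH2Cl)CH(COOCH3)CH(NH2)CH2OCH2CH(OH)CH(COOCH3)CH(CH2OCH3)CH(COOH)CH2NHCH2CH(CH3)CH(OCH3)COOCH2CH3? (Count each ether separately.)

3

–SH on an sp³ carbon → thiol.
pendant –CH2X: halogen on sp³ carbon → alkyl halide.
pendant –COOCH3: carbonyl C bonded to C and –OCH3 → ester.
–NH2 on an sp³ carbon with no adjacent C=O → amine.
C–O–C with sp³ carbons on both sides and no adjacent C=O → ether.
–OH on an sp³ carbon → alcohol (secondary).
pendant –COOCH3: carbonyl C bonded to C and –OCH3 → ester.
pendant –CH2OCH3: C–O–C linkage → ether.
pendant –COOH: carbonyl C bonded to C and –OH → carboxylic acid.
C–N–C with sp³ carbons and no adjacent C=O → amine (secondary).
pendant –OCH3: C–O–C with sp³ C, no adjacent C=O → ether.
–C(=O)OCH2CH3: carbonyl C bonded to C and to –OEt → ester.
Ether appears at: CH2OCH2, CH(CH2OCH3), CH(OCH3) → 3.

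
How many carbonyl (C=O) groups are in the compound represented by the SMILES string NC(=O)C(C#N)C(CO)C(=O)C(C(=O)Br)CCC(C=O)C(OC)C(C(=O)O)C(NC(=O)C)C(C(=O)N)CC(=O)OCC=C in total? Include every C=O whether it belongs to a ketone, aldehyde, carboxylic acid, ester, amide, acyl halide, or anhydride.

H2NCO: amide, 1 C=O (running total 1).
CO: ketone, 1 C=O (running total 2).
CH(COBr): acyl halide, 1 C=O (running total 3).
CH(CHO): aldehyde, 1 C=O (running total 4).
CH(COOH): carboxylic acid, 1 C=O (running total 5).
CH(NHCOCH3): amide, 1 C=O (running total 6).
CH(CONH2): amide, 1 C=O (running total 7).
CH2COOCH2: ester, 1 C=O (running total 8).

8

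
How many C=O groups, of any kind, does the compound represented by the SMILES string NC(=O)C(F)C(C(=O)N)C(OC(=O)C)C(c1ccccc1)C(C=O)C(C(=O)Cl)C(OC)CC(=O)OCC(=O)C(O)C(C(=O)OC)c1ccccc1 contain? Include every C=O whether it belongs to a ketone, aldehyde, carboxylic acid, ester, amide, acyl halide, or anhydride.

8

H2NCO: amide, 1 C=O (running total 1).
CH(CONH2): amide, 1 C=O (running total 2).
CH(OCOCH3): ester, 1 C=O (running total 3).
CH(CHO): aldehyde, 1 C=O (running total 4).
CH(COCl): acyl halide, 1 C=O (running total 5).
CH2COOCH2: ester, 1 C=O (running total 6).
CO: ketone, 1 C=O (running total 7).
CH(COOCH3): ester, 1 C=O (running total 8).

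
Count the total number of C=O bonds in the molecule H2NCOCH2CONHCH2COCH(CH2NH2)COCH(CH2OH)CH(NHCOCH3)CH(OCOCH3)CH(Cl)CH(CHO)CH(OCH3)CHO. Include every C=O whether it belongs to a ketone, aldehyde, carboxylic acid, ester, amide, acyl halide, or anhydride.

H2NCO: amide, 1 C=O (running total 1).
CH2CONHCH2: amide, 1 C=O (running total 2).
CO: ketone, 1 C=O (running total 3).
CO: ketone, 1 C=O (running total 4).
CH(NHCOCH3): amide, 1 C=O (running total 5).
CH(OCOCH3): ester, 1 C=O (running total 6).
CH(CHO): aldehyde, 1 C=O (running total 7).
CHO: aldehyde, 1 C=O (running total 8).

8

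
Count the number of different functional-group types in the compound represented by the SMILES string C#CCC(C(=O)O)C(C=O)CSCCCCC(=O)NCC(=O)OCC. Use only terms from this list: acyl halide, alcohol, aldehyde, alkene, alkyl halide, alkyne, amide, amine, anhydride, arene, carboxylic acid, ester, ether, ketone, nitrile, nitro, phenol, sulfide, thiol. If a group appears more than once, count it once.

C≡C triple bond → alkyne.
pendant –COOH: carbonyl C bonded to C and –OH → carboxylic acid.
pendant –CHO: carbonyl C bonded to C and H → aldehyde.
C–S–C linkage → sulfide (thioether).
–C(=O)–N– linkage → amide (the N is not an amine).
–C(=O)OCH2CH3: carbonyl C bonded to C and to –OEt → ester.
Distinct types present: aldehyde, alkyne, amide, carboxylic acid, ester, sulfide.

6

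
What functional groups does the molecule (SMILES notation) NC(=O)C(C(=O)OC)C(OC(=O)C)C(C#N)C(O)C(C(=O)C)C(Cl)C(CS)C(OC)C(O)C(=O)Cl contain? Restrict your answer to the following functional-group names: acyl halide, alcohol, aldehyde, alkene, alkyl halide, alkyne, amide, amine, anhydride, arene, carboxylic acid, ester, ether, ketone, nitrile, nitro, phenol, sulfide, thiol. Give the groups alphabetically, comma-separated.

acyl halide, alcohol, alkyl halide, amide, ester, ether, ketone, nitrile, thiol

–C(=O)NH2: carbonyl C bonded to C and to N → amide (the N is not a separate amine).
pendant –COOCH3: carbonyl C bonded to C and –OCH3 → ester.
pendant –OC(=O)CH3: an acyloxy group → ester.
pendant –C≡N: nitrile.
–OH on an sp³ carbon → alcohol (secondary).
pendant –COCH3: carbonyl C bonded to two carbons → ketone.
halogen on an sp³ carbon → alkyl halide.
pendant –CH2SH → thiol.
pendant –OCH3: C–O–C with sp³ C, no adjacent C=O → ether.
–OH on an sp³ carbon → alcohol (secondary).
–C(=O)Cl: carbonyl C bonded to C and to a halogen → acyl halide (not alkyl halide).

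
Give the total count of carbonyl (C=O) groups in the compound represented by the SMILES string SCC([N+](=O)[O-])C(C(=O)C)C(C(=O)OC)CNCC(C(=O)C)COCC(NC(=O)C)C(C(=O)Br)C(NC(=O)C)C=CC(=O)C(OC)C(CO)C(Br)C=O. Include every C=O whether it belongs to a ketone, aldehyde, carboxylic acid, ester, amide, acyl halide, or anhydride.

8

CH(COCH3): ketone, 1 C=O (running total 1).
CH(COOCH3): ester, 1 C=O (running total 2).
CH(COCH3): ketone, 1 C=O (running total 3).
CH(NHCOCH3): amide, 1 C=O (running total 4).
CH(COBr): acyl halide, 1 C=O (running total 5).
CH(NHCOCH3): amide, 1 C=O (running total 6).
CO: ketone, 1 C=O (running total 7).
CHO: aldehyde, 1 C=O (running total 8).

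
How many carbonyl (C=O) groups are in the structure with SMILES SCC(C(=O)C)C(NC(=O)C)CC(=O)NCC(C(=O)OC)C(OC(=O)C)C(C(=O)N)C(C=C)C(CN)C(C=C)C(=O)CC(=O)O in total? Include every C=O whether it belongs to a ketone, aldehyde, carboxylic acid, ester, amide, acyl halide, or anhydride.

CH(COCH3): ketone, 1 C=O (running total 1).
CH(NHCOCH3): amide, 1 C=O (running total 2).
CH2CONHCH2: amide, 1 C=O (running total 3).
CH(COOCH3): ester, 1 C=O (running total 4).
CH(OCOCH3): ester, 1 C=O (running total 5).
CH(CONH2): amide, 1 C=O (running total 6).
CO: ketone, 1 C=O (running total 7).
COOH: carboxylic acid, 1 C=O (running total 8).

8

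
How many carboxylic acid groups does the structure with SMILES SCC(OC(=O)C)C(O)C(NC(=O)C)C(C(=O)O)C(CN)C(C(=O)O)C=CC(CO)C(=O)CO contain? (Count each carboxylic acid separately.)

Taking each segment in turn:
  HSCH2: –SH on an sp³ carbon → thiol.
  CH(OCOCH3): pendant –OC(=O)CH3: an acyloxy group → ester.
  CH(OH): –OH on an sp³ carbon → alcohol (secondary).
  CH(NHCOCH3): pendant –NHC(=O)CH3: N bonded to a carbonyl → amide (not amine).
  CH(COOH): pendant –COOH: carbonyl C bonded to C and –OH → carboxylic acid.
  CH(CH2NH2): pendant –CH2NH2: N on sp³ C, no adjacent C=O → amine.
  CH(COOH): pendant –COOH: carbonyl C bonded to C and –OH → carboxylic acid.
  CH=CH: C=C double bond → alkene.
  CH(CH2OH): pendant –CH2OH on an sp³ backbone C → alcohol.
  CO: –C(=O)– with carbon on both sides → ketone.
  CH2OH: –OH on an sp³ carbon → alcohol.
Carboxylic acid appears at: CH(COOH), CH(COOH) → 2.

2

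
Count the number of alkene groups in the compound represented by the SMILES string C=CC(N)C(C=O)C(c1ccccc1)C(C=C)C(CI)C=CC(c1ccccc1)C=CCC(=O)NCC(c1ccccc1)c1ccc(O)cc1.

4

C=C double bond → alkene.
–NH2 on an sp³ carbon with no adjacent C=O → amine.
pendant –CHO: carbonyl C bonded to C and H → aldehyde.
pendant –C6H5: benzene ring → arene.
pendant –CH=CH2: C=C double bond → alkene.
pendant –CH2X: halogen on sp³ carbon → alkyl halide.
C=C double bond → alkene.
pendant –C6H5: benzene ring → arene.
C=C double bond → alkene.
–C(=O)–N– linkage → amide (the N is not an amine).
pendant –C6H5: benzene ring → arene.
–OH attached directly to an aromatic ring → phenol (not alcohol); the ring itself is an arene.
Alkene appears at: CH2=CH, CH(CH=CH2), CH=CH, CH=CH → 4.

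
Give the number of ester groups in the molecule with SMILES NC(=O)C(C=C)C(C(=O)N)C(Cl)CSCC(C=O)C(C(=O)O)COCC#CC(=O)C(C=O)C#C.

0

Working along the chain:
  H2NCO: –C(=O)NH2: carbonyl C bonded to C and to N → amide (the N is not a separate amine).
  CH(CH=CH2): pendant –CH=CH2: C=C double bond → alkene.
  CH(CONH2): pendant –CONH2: carbonyl C bonded to C and N → amide.
  CH(Cl): halogen on an sp³ carbon → alkyl halide.
  CH2SCH2: C–S–C linkage → sulfide (thioether).
  CH(CHO): pendant –CHO: carbonyl C bonded to C and H → aldehyde.
  CH(COOH): pendant –COOH: carbonyl C bonded to C and –OH → carboxylic acid.
  CH2OCH2: C–O–C with sp³ carbons on both sides and no adjacent C=O → ether.
  C≡C: C≡C triple bond → alkyne.
  CO: –C(=O)– with carbon on both sides → ketone.
  CH(CHO): pendant –CHO: carbonyl C bonded to C and H → aldehyde.
  C≡CH: C≡C triple bond → alkyne.
No segment is a ester: CH(COOH) is carboxylic acid, not ester; CH2OCH2 is ether, not ester; CO is ketone, not ester. → 0.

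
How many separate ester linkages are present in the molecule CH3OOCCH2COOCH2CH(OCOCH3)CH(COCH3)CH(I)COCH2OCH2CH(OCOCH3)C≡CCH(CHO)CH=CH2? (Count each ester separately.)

4

CH3O–C(=O)–: carbonyl C bonded to C and to –OCH3 → ester (not ketone + ether).
–C(=O)–O–C with C on the carbonyl side → ester.
pendant –OC(=O)CH3: an acyloxy group → ester.
pendant –COCH3: carbonyl C bonded to two carbons → ketone.
halogen on an sp³ carbon → alkyl halide.
–C(=O)– with carbon on both sides → ketone.
C–O–C with sp³ carbons on both sides and no adjacent C=O → ether.
pendant –OC(=O)CH3: an acyloxy group → ester.
C≡C triple bond → alkyne.
pendant –CHO: carbonyl C bonded to C and H → aldehyde.
C=C double bond → alkene.
Ester appears at: CH3OOC, CH2COOCH2, CH(OCOCH3), CH(OCOCH3) → 4.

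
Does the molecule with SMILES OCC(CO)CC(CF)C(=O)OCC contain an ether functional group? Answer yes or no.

Reading the structure from left to right:
  HOCH2: HO– on an sp³ carbon → alcohol.
  CH(CH2OH): pendant –CH2OH on an sp³ backbone C → alcohol.
  CH(CH2F): pendant –CH2X: halogen on sp³ carbon → alkyl halide.
  COOCH2CH3: –C(=O)OCH2CH3: carbonyl C bonded to C and to –OEt → ester.
In COOCH2CH3, the C–O–C oxygen is adjacent to a C=O, so it belongs to an ester, not an ether.
The groups actually present are: alcohol, alkyl halide, ester.

no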